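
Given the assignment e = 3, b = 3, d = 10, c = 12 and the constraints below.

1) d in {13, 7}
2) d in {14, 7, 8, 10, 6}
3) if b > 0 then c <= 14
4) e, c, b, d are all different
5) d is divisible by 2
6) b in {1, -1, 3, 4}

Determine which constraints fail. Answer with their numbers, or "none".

1) d = 10 is not in {13, 7} — violated.
2) d = 10 is in {14, 7, 8, 10, 6} — satisfied.
3) b = 3 > 0, so we need c ≤ 14; c = 12 ≤ 14 — satisfied.
4) e = b = 3, not all different — violated.
5) 10 / 2 = 5, so 2 divides 10 — satisfied.
6) b = 3 is in {1, -1, 3, 4} — satisfied.

The assignment fails constraints 1, 4.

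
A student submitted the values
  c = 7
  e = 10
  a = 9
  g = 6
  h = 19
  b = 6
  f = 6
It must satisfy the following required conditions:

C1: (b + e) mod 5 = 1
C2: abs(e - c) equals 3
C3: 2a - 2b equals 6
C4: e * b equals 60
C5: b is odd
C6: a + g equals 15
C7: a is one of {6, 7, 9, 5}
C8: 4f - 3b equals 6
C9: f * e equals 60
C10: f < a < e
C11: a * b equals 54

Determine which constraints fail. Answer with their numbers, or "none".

C1: b + e = 16; 16 mod 5 = 1  ✓
C2: abs(10 - 7) = 3  ✓
C3: 2a - 2b = 2(9) - 2(6) = 6  ✓
C4: e * b = 10 * 6 = 60  ✓
C5: b = 6 is even  ✗
C6: a + g = 9 + 6 = 15  ✓
C7: a = 9 is in {6, 7, 9, 5}  ✓
C8: 4f - 3b = 4(6) - 3(6) = 6  ✓
C9: f * e = 6 * 10 = 60  ✓
C10: values 6 < 9 < 10  ✓
C11: a * b = 9 * 6 = 54  ✓

The assignment fails constraint 5.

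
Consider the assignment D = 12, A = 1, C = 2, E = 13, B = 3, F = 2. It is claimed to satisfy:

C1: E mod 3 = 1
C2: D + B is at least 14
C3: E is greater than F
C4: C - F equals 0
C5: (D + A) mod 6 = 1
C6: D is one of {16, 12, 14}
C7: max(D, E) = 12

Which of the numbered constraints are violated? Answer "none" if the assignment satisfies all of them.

C1: 13 mod 3 = 1  ✓
C2: D + B = 12 + 3 = 15; 15 ≥ 14  ✓
C3: E = 13, F = 2; 13 > 2  ✓
C4: C - F = 2 - 2 = 0  ✓
C5: D + A = 13; 13 mod 6 = 1  ✓
C6: D = 12 is in {16, 12, 14}  ✓
C7: max(12, 13) = 13, not 12  ✗

No — constraint 7 is not satisfied.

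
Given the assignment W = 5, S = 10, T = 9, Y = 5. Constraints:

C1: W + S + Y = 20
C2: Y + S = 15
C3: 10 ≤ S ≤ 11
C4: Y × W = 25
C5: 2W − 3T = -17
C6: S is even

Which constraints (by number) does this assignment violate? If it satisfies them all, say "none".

None — every constraint holds.

C1: W + S + Y = 5 + 10 + 5 = 20 — holds.
C2: Y + S = 5 + 10 = 15 — holds.
C3: S = 10 lies in [10, 11] — holds.
C4: Y × W = 5 × 5 = 25 — holds.
C5: 2W − 3T = 2(5) − 3(9) = -17 — holds.
C6: S = 10 is even — holds.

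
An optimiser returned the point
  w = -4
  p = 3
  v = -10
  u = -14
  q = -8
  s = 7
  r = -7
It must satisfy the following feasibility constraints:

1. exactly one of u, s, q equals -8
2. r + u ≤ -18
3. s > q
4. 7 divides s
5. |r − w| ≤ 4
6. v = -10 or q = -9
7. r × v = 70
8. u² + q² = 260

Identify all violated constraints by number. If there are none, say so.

1. u=-14, s=7, q=-8; 1 of them equals -8  ✓
2. r + u = -7 + (-14) = -21; -21 ≤ -18  ✓
3. s = 7, q = -8; 7 > -8  ✓
4. 7 / 7 = 1, so 7 divides 7  ✓
5. |-7 − (-4)| = 3; 3 ≤ 4  ✓
6. v = -10 = -10 (first disjunct)  ✓
7. r × v = -7 × (-10) = 70  ✓
8. u² + q² = (-14)² + (-8)² = 196 + 64 = 260  ✓

The assignment satisfies every constraint.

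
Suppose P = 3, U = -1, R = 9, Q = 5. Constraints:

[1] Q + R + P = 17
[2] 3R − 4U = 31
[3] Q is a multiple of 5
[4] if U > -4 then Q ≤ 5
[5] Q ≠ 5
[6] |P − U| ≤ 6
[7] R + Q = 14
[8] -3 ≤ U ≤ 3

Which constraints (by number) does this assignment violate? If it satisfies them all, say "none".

No — constraint 5 is not satisfied.

[1] Q + R + P = 5 + 9 + 3 = 17  yes
[2] 3R − 4U = 3(9) − 4(-1) = 31  yes
[3] 5 / 5 = 1, so 5 divides 5  yes
[4] U = -1 > -4, so we need Q ≤ 5; Q = 5 ≤ 5  yes
[5] Q = 5, but 5 is required to differ  no
[6] |3 − (-1)| = 4; 4 ≤ 6  yes
[7] R + Q = 9 + 5 = 14  yes
[8] U = -1 lies in [-3, 3]  yes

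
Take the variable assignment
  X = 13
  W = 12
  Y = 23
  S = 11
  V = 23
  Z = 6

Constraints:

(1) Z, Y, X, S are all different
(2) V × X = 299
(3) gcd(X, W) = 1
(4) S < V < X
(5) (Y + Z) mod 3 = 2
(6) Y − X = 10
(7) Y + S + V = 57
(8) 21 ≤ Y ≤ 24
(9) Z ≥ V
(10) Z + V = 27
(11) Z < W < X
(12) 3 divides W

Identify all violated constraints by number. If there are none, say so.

Violated: 4, 9, and 10.

(1) values 6, 23, 13, 11 are pairwise distinct — holds.
(2) V × X = 23 × 13 = 299 — holds.
(3) gcd(13, 12) = 1 — holds.
(4) values 11, 23, 13; V = 23 is not < X = 13 — fails.
(5) Y + Z = 29; 29 mod 3 = 2 — holds.
(6) Y − X = 23 − 13 = 10 — holds.
(7) Y + S + V = 23 + 11 + 23 = 57 — holds.
(8) Y = 23 lies in [21, 24] — holds.
(9) Z = 6, V = 23; 6 < 23 (want ≥) — fails.
(10) Z + V = 6 + 23 = 29, not 27 — fails.
(11) values 6 < 12 < 13 — holds.
(12) 12 / 3 = 4, so 3 divides 12 — holds.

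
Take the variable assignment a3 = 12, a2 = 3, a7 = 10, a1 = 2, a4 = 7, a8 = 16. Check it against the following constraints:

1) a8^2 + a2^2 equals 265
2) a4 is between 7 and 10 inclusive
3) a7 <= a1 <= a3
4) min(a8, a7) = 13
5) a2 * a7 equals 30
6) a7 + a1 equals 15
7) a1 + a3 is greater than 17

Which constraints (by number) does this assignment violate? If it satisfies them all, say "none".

1) a8^2 + a2^2 = 16^2 + 3^2 = 256 + 9 = 265 — holds.
2) a4 = 7 lies in [7, 10] — holds.
3) values 10, 2, 12; a7 = 10 is not <= a1 = 2 — fails.
4) min(16, 10) = 10, not 13 — fails.
5) a2 * a7 = 3 * 10 = 30 — holds.
6) a7 + a1 = 10 + 2 = 12, not 15 — fails.
7) a1 + a3 = 2 + 12 = 14; 14 ≤ 17, bound 17 not met — fails.

No — constraints 3, 4, 6, 7 are not satisfied.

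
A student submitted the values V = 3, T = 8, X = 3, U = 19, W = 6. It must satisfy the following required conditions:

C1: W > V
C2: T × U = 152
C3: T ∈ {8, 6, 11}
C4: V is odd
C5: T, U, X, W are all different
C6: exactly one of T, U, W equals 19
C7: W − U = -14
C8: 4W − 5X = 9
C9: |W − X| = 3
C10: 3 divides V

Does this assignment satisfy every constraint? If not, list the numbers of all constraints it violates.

Constraint 7 does not hold.

C1: W = 6, V = 3; 6 > 3  OK
C2: T × U = 8 × 19 = 152  OK
C3: T = 8 is in {8, 6, 11}  OK
C4: V = 3 is odd  OK
C5: values 8, 19, 3, 6 are pairwise distinct  OK
C6: T=8, U=19, W=6; 1 of them equals 19  OK
C7: W − U = 6 − 19 = -13, not -14  FAIL
C8: 4W − 5X = 4(6) − 5(3) = 9  OK
C9: |6 − 3| = 3  OK
C10: 3 / 3 = 1, so 3 divides 3  OK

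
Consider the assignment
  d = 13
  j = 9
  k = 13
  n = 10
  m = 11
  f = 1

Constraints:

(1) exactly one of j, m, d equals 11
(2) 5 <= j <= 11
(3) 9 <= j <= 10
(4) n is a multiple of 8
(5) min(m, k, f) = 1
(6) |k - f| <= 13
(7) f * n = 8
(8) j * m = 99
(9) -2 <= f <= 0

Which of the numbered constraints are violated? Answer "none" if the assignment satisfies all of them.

No — constraints 4, 7, 9 are not satisfied.

(1) j=9, m=11, d=13; 1 of them equals 11  yes
(2) j = 9 lies in [5, 11]  yes
(3) j = 9 lies in [9, 10]  yes
(4) 10 = 8*1 + 2, so 8 does not divide 10  no
(5) min(11, 13, 1) = 1  yes
(6) |13 - 1| = 12; 12 ≤ 13  yes
(7) f * n = 1 * 10 = 10, not 8  no
(8) j * m = 9 * 11 = 99  yes
(9) f = 1 is outside [-2, 0]  no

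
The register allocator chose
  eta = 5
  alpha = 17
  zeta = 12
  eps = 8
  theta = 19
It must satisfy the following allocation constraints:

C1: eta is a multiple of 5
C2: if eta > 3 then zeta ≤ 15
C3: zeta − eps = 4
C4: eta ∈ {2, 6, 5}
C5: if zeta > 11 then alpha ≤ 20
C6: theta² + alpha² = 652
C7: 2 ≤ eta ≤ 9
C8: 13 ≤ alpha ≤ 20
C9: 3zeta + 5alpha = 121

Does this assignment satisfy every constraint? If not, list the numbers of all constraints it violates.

C1: 5 / 5 = 1, so 5 divides 5 — OK.
C2: eta = 5 > 3, so we need zeta ≤ 15; zeta = 12 ≤ 15 — OK.
C3: zeta − eps = 12 − 8 = 4 — OK.
C4: eta = 5 is in {2, 6, 5} — OK.
C5: zeta = 12 > 11, so we need alpha ≤ 20; alpha = 17 ≤ 20 — OK.
C6: theta² + alpha² = 19² + 17² = 361 + 289 = 650, not 652 — violated.
C7: eta = 5 lies in [2, 9] — OK.
C8: alpha = 17 lies in [13, 20] — OK.
C9: 3zeta + 5alpha = 3(12) + 5(17) = 121 — OK.

Constraint 6 does not hold.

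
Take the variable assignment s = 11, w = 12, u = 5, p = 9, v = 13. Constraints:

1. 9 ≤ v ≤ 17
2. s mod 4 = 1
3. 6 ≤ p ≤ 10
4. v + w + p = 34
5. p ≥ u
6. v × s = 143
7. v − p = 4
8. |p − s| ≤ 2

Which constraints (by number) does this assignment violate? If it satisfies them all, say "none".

1. v = 13 lies in [9, 17]  holds
2. 11 mod 4 = 3, not 1  fails
3. p = 9 lies in [6, 10]  holds
4. v + w + p = 13 + 12 + 9 = 34  holds
5. p = 9, u = 5; 9 ≥ 5  holds
6. v × s = 13 × 11 = 143  holds
7. v − p = 13 − 9 = 4  holds
8. |9 − 11| = 2; 2 ≤ 2  holds

No — constraint 2 is not satisfied.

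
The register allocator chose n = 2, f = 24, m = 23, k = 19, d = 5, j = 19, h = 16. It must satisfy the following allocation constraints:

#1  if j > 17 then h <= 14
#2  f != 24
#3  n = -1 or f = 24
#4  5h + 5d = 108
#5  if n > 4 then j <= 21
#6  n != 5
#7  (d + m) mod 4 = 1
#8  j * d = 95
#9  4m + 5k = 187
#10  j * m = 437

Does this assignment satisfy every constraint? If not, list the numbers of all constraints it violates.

The assignment fails constraints 1, 2, 4, 7.

#1 j = 19 > 17, so we need h ≤ 14; but h = 16 > 14 — does not hold.
#2 f = 24, but 24 is required to differ — does not hold.
#3 n = 2 ≠ -1, but f = 24 = 24 (second disjunct) — holds.
#4 5h + 5d = 5(16) + 5(5) = 105, not 108 — does not hold.
#5 n = 2, not > 4; antecedent false, conditional vacuously true — holds.
#6 n = 2, and 2 ≠ 5 — holds.
#7 d + m = 28; 28 mod 4 = 0, not 1 — does not hold.
#8 j * d = 19 * 5 = 95 — holds.
#9 4m + 5k = 4(23) + 5(19) = 187 — holds.
#10 j * m = 19 * 23 = 437 — holds.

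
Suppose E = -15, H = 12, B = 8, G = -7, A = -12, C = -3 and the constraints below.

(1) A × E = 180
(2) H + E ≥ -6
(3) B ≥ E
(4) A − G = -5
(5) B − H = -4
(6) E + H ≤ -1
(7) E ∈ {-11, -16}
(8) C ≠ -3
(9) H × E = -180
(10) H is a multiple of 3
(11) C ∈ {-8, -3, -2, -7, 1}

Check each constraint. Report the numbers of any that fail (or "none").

Constraints 7 and 8 do not hold.

(1) A × E = -12 × (-15) = 180 — satisfied.
(2) H + E = 12 + (-15) = -3; -3 ≥ -6 — satisfied.
(3) B = 8, E = -15; 8 ≥ -15 — satisfied.
(4) A − G = -12 − (-7) = -5 — satisfied.
(5) B − H = 8 − 12 = -4 — satisfied.
(6) E + H = -15 + 12 = -3; -3 ≤ -1 — satisfied.
(7) E = -15 is not in {-11, -16} — violated.
(8) C = -3, but -3 is required to differ — violated.
(9) H × E = 12 × (-15) = -180 — satisfied.
(10) 12 / 3 = 4, so 3 divides 12 — satisfied.
(11) C = -3 is in {-8, -3, -2, -7, 1} — satisfied.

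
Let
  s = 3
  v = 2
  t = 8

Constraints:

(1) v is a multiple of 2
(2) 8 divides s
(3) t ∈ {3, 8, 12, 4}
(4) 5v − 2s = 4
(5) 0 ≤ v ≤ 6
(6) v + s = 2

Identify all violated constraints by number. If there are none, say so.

(1) 2 / 2 = 1, so 2 divides 2 — OK.
(2) 3 = 8×0 + 3, so 8 does not divide 3 — violated.
(3) t = 8 is in {3, 8, 12, 4} — OK.
(4) 5v − 2s = 5(2) − 2(3) = 4 — OK.
(5) v = 2 lies in [0, 6] — OK.
(6) v + s = 2 + 3 = 5, not 2 — violated.

No — constraints 2, 6 are not satisfied.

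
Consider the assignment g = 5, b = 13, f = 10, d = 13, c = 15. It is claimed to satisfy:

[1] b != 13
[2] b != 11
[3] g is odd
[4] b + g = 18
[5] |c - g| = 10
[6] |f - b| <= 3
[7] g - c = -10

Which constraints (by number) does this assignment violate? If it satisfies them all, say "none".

[1] b = 13, but 13 is required to differ — violated.
[2] b = 13, and 13 ≠ 11 — OK.
[3] g = 5 is odd — OK.
[4] b + g = 13 + 5 = 18 — OK.
[5] |15 - 5| = 10 — OK.
[6] |10 - 13| = 3; 3 ≤ 3 — OK.
[7] g - c = 5 - 15 = -10 — OK.

No — constraint 1 is not satisfied.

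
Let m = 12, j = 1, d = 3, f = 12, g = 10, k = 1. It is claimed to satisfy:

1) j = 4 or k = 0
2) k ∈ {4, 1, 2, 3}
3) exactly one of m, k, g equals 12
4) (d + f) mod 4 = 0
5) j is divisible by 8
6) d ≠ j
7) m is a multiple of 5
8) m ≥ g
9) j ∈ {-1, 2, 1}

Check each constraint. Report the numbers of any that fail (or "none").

1) j = 1 ≠ 4 and k = 1 ≠ 0; both disjuncts false — violated.
2) k = 1 is in {4, 1, 2, 3} — satisfied.
3) m=12, k=1, g=10; 1 of them equals 12 — satisfied.
4) d + f = 15; 15 mod 4 = 3, not 0 — violated.
5) 1 = 8×0 + 1, so 8 does not divide 1 — violated.
6) d = 3, j = 1; distinct — satisfied.
7) 12 = 5×2 + 2, so 5 does not divide 12 — violated.
8) m = 12, g = 10; 12 ≥ 10 — satisfied.
9) j = 1 is in {-1, 2, 1} — satisfied.

Constraints 1, 4, 5, and 7 are violated.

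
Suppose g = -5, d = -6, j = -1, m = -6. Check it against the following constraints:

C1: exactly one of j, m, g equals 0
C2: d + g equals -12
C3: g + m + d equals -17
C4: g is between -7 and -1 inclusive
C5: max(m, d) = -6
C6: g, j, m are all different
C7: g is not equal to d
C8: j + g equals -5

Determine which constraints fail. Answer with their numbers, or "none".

C1: j=-1, m=-6, g=-5; 0 of them equal 0, not exactly one  fails
C2: d + g = -6 + (-5) = -11, not -12  fails
C3: g + m + d = -5 + (-6) + (-6) = -17  holds
C4: g = -5 lies in [-7, -1]  holds
C5: max(-6, -6) = -6  holds
C6: values -5, -1, -6 are pairwise distinct  holds
C7: g = -5, d = -6; distinct  holds
C8: j + g = -1 + (-5) = -6, not -5  fails

Constraints 1, 2, and 8 do not hold.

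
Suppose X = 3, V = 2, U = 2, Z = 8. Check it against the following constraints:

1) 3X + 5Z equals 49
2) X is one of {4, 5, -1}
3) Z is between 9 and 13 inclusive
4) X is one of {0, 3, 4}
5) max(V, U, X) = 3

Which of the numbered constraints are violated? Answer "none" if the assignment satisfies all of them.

1) 3X + 5Z = 3(3) + 5(8) = 49 — holds.
2) X = 3 is not in {4, 5, -1} — does not hold.
3) Z = 8 is outside [9, 13] — does not hold.
4) X = 3 is in {0, 3, 4} — holds.
5) max(2, 2, 3) = 3 — holds.

The assignment fails constraints 2, 3.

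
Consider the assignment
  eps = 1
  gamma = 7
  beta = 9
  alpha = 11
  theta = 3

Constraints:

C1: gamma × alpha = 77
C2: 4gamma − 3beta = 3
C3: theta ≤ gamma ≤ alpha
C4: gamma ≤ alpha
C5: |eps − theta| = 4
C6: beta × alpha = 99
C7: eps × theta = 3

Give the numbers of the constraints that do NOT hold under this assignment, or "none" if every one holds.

Violated: 2 and 5.

C1: gamma × alpha = 7 × 11 = 77 — holds.
C2: 4gamma − 3beta = 4(7) − 3(9) = 1, not 3 — does not hold.
C3: values 3 ≤ 7 ≤ 11 — holds.
C4: gamma = 7, alpha = 11; 7 ≤ 11 — holds.
C5: |1 − 3| = 2, not 4 — does not hold.
C6: beta × alpha = 9 × 11 = 99 — holds.
C7: eps × theta = 1 × 3 = 3 — holds.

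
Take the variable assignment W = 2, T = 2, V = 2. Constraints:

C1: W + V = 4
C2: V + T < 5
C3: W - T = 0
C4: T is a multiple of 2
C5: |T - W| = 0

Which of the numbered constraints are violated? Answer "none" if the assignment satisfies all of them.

C1: W + V = 2 + 2 = 4  ✔
C2: V + T = 2 + 2 = 4; 4 < 5  ✔
C3: W - T = 2 - 2 = 0  ✔
C4: 2 / 2 = 1, so 2 divides 2  ✔
C5: |2 - 2| = 0  ✔

None — every constraint holds.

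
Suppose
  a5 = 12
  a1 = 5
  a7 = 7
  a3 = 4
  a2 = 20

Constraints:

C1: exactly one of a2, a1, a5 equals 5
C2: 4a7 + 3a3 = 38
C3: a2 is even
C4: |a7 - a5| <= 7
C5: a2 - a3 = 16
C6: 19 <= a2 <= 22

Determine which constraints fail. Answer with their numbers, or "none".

C1: a2=20, a1=5, a5=12; 1 of them equals 5 — holds.
C2: 4a7 + 3a3 = 4(7) + 3(4) = 40, not 38 — fails.
C3: a2 = 20 is even — holds.
C4: |7 - 12| = 5; 5 ≤ 7 — holds.
C5: a2 - a3 = 20 - 4 = 16 — holds.
C6: a2 = 20 lies in [19, 22] — holds.

The assignment fails constraint 2.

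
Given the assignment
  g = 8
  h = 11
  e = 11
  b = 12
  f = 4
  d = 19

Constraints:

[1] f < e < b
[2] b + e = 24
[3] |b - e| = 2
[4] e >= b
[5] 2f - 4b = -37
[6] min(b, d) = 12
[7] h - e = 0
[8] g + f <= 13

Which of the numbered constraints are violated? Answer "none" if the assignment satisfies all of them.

Constraints 2, 3, 4, and 5 do not hold.

[1] values 4 < 11 < 12 — satisfied.
[2] b + e = 12 + 11 = 23, not 24 — violated.
[3] |12 - 11| = 1, not 2 — violated.
[4] e = 11, b = 12; 11 < 12 (want ≥) — violated.
[5] 2f - 4b = 2(4) - 4(12) = -40, not -37 — violated.
[6] min(12, 19) = 12 — satisfied.
[7] h - e = 11 - 11 = 0 — satisfied.
[8] g + f = 8 + 4 = 12; 12 ≤ 13 — satisfied.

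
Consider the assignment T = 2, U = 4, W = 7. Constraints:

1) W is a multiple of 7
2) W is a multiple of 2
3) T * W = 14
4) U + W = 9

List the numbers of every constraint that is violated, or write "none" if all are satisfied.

1) 7 / 7 = 1, so 7 divides 7  ✔
2) 7 = 2*3 + 1, so 2 does not divide 7  ✘
3) T * W = 2 * 7 = 14  ✔
4) U + W = 4 + 7 = 11, not 9  ✘

Constraints 2 and 4 do not hold.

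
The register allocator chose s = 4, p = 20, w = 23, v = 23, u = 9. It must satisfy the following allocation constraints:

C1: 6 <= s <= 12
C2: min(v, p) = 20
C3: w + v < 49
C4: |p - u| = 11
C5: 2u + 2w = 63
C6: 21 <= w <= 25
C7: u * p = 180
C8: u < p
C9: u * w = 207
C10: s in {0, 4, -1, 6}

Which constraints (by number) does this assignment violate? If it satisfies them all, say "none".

The assignment fails constraints 1, 5.

C1: s = 4 is outside [6, 12]  FAIL
C2: min(23, 20) = 20  OK
C3: w + v = 23 + 23 = 46; 46 < 49  OK
C4: |20 - 9| = 11  OK
C5: 2u + 2w = 2(9) + 2(23) = 64, not 63  FAIL
C6: w = 23 lies in [21, 25]  OK
C7: u * p = 9 * 20 = 180  OK
C8: u = 9, p = 20; 9 < 20  OK
C9: u * w = 9 * 23 = 207  OK
C10: s = 4 is in {0, 4, -1, 6}  OK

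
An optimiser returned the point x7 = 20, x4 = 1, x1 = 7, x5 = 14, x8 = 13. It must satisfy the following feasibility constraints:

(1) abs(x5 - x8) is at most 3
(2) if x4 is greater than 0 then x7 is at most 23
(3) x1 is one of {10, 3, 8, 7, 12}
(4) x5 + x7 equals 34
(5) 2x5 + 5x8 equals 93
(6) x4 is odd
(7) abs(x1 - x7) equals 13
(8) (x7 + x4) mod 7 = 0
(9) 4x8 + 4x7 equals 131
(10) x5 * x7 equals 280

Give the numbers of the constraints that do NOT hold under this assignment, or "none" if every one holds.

(1) abs(14 - 13) = 1; 1 ≤ 3 — satisfied.
(2) x4 = 1 > 0, so we need x7 ≤ 23; x7 = 20 ≤ 23 — satisfied.
(3) x1 = 7 is in {10, 3, 8, 7, 12} — satisfied.
(4) x5 + x7 = 14 + 20 = 34 — satisfied.
(5) 2x5 + 5x8 = 2(14) + 5(13) = 93 — satisfied.
(6) x4 = 1 is odd — satisfied.
(7) abs(7 - 20) = 13 — satisfied.
(8) x7 + x4 = 21; 21 mod 7 = 0 — satisfied.
(9) 4x8 + 4x7 = 4(13) + 4(20) = 132, not 131 — violated.
(10) x5 * x7 = 14 * 20 = 280 — satisfied.

Violated: 9.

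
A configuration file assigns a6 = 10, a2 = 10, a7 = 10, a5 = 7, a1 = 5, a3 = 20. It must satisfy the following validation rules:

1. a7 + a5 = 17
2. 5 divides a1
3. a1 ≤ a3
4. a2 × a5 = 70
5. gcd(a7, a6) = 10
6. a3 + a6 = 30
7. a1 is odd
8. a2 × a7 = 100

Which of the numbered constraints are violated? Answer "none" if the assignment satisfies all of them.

No violations.

1. a7 + a5 = 10 + 7 = 17 — OK.
2. 5 / 5 = 1, so 5 divides 5 — OK.
3. a1 = 5, a3 = 20; 5 ≤ 20 — OK.
4. a2 × a5 = 10 × 7 = 70 — OK.
5. gcd(10, 10) = 10 — OK.
6. a3 + a6 = 20 + 10 = 30 — OK.
7. a1 = 5 is odd — OK.
8. a2 × a7 = 10 × 10 = 100 — OK.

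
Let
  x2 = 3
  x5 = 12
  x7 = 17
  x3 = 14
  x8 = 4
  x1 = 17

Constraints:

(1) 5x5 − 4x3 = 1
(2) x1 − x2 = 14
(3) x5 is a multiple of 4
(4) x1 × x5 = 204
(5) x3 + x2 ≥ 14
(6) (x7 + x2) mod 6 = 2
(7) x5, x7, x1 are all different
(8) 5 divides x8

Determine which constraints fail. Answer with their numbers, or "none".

Violated: 1, 7, 8.

(1) 5x5 − 4x3 = 5(12) − 4(14) = 4, not 1  FAIL
(2) x1 − x2 = 17 − 3 = 14  OK
(3) 12 / 4 = 3, so 4 divides 12  OK
(4) x1 × x5 = 17 × 12 = 204  OK
(5) x3 + x2 = 14 + 3 = 17; 17 ≥ 14  OK
(6) x7 + x2 = 20; 20 mod 6 = 2  OK
(7) x7 = x1 = 17, not all different  FAIL
(8) 4 = 5×0 + 4, so 5 does not divide 4  FAIL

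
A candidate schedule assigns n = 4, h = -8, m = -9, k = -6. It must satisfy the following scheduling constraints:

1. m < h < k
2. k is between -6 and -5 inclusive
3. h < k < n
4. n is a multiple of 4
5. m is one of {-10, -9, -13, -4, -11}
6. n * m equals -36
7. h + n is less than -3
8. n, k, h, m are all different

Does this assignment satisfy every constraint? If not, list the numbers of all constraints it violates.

The assignment satisfies every constraint.

1. values -9 < -8 < -6 — holds.
2. k = -6 lies in [-6, -5] — holds.
3. values -8 < -6 < 4 — holds.
4. 4 / 4 = 1, so 4 divides 4 — holds.
5. m = -9 is in {-10, -9, -13, -4, -11} — holds.
6. n * m = 4 * (-9) = -36 — holds.
7. h + n = -8 + 4 = -4; -4 < -3 — holds.
8. values 4, -6, -8, -9 are pairwise distinct — holds.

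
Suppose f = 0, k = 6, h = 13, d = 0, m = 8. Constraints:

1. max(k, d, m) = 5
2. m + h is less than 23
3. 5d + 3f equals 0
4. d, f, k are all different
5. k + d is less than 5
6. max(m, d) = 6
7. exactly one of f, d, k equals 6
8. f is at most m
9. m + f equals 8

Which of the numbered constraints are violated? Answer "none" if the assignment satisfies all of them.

1. max(6, 0, 8) = 8, not 5 — violated.
2. m + h = 8 + 13 = 21; 21 < 23 — satisfied.
3. 5d + 3f = 5(0) + 3(0) = 0 — satisfied.
4. d = f = 0, not all different — violated.
5. k + d = 6 + 0 = 6; 6 ≥ 5, bound 5 not met — violated.
6. max(8, 0) = 8, not 6 — violated.
7. f=0, d=0, k=6; 1 of them equals 6 — satisfied.
8. f = 0, m = 8; 0 ≤ 8 — satisfied.
9. m + f = 8 + 0 = 8 — satisfied.

No — constraints 1, 4, 5, 6 are not satisfied.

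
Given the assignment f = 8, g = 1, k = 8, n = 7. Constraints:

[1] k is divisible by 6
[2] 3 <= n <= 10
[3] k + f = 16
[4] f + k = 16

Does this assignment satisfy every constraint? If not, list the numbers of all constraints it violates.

[1] 8 = 6*1 + 2, so 6 does not divide 8  no
[2] n = 7 lies in [3, 10]  yes
[3] k + f = 8 + 8 = 16  yes
[4] f + k = 8 + 8 = 16  yes

The assignment fails constraint 1.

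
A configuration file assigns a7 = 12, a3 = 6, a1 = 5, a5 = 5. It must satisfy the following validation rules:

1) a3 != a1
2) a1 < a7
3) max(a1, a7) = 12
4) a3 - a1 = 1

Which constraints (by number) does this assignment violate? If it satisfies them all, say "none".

1) a3 = 6, a1 = 5; distinct — holds.
2) a1 = 5, a7 = 12; 5 < 12 — holds.
3) max(5, 12) = 12 — holds.
4) a3 - a1 = 6 - 5 = 1 — holds.

The assignment satisfies every constraint.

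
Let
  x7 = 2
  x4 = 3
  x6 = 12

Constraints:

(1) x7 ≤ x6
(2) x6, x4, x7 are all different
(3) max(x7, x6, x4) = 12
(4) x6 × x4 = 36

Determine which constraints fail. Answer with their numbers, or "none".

All constraints are satisfied.

(1) x7 = 2, x6 = 12; 2 ≤ 12 — satisfied.
(2) values 12, 3, 2 are pairwise distinct — satisfied.
(3) max(2, 12, 3) = 12 — satisfied.
(4) x6 × x4 = 12 × 3 = 36 — satisfied.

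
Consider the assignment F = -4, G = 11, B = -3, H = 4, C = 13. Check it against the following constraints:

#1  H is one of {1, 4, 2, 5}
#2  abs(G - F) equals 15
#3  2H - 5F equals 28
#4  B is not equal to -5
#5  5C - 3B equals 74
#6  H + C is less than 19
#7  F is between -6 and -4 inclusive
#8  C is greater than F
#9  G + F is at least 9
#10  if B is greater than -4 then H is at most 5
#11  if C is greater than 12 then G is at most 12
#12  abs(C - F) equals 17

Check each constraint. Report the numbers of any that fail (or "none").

#1 H = 4 is in {1, 4, 2, 5} — holds.
#2 abs(11 - (-4)) = 15 — holds.
#3 2H - 5F = 2(4) - 5(-4) = 28 — holds.
#4 B = -3, and -3 ≠ -5 — holds.
#5 5C - 3B = 5(13) - 3(-3) = 74 — holds.
#6 H + C = 4 + 13 = 17; 17 < 19 — holds.
#7 F = -4 lies in [-6, -4] — holds.
#8 C = 13, F = -4; 13 > -4 — holds.
#9 G + F = 11 + (-4) = 7; 7 < 9, bound 9 not met — fails.
#10 B = -3 > -4, so we need H ≤ 5; H = 4 ≤ 5 — holds.
#11 C = 13 > 12, so we need G ≤ 12; G = 11 ≤ 12 — holds.
#12 abs(13 - (-4)) = 17 — holds.

Constraint 9 does not hold.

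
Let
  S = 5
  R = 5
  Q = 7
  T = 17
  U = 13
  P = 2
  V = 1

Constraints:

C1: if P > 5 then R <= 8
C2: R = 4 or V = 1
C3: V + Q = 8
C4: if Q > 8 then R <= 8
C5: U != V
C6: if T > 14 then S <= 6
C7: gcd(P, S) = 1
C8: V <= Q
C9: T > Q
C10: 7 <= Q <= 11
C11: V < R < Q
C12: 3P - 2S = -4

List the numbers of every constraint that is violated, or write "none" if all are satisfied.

C1: P = 2, not > 5; antecedent false, conditional vacuously true — satisfied.
C2: R = 5 ≠ 4, but V = 1 = 1 (second disjunct) — satisfied.
C3: V + Q = 1 + 7 = 8 — satisfied.
C4: Q = 7, not > 8; antecedent false, conditional vacuously true — satisfied.
C5: U = 13, V = 1; distinct — satisfied.
C6: T = 17 > 14, so we need S ≤ 6; S = 5 ≤ 6 — satisfied.
C7: gcd(2, 5) = 1 — satisfied.
C8: V = 1, Q = 7; 1 ≤ 7 — satisfied.
C9: T = 17, Q = 7; 17 > 7 — satisfied.
C10: Q = 7 lies in [7, 11] — satisfied.
C11: values 1 < 5 < 7 — satisfied.
C12: 3P - 2S = 3(2) - 2(5) = -4 — satisfied.

No violations.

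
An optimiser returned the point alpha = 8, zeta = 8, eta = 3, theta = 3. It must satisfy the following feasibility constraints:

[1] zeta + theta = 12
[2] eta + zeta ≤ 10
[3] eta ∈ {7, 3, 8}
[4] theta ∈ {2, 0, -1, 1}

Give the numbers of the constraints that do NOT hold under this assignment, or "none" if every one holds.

[1] zeta + theta = 8 + 3 = 11, not 12 — does not hold.
[2] eta + zeta = 3 + 8 = 11; 11 > 10, bound 10 not met — does not hold.
[3] eta = 3 is in {7, 3, 8} — holds.
[4] theta = 3 is not in {2, 0, -1, 1} — does not hold.

No — constraints 1, 2, and 4 are not satisfied.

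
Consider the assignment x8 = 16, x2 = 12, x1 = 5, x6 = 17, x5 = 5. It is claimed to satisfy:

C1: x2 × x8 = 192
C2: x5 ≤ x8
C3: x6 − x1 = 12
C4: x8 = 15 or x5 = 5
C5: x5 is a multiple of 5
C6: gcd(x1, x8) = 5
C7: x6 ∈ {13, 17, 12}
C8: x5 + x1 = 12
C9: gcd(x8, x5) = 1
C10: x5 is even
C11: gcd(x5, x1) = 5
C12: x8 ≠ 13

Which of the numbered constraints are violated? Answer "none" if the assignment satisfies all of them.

No — constraints 6, 8, and 10 are not satisfied.

C1: x2 × x8 = 12 × 16 = 192  ✓
C2: x5 = 5, x8 = 16; 5 ≤ 16  ✓
C3: x6 − x1 = 17 − 5 = 12  ✓
C4: x8 = 16 ≠ 15, but x5 = 5 = 5 (second disjunct)  ✓
C5: 5 / 5 = 1, so 5 divides 5  ✓
C6: gcd(5, 16) = 1, not 5  ✗
C7: x6 = 17 is in {13, 17, 12}  ✓
C8: x5 + x1 = 5 + 5 = 10, not 12  ✗
C9: gcd(16, 5) = 1  ✓
C10: x5 = 5 is odd  ✗
C11: gcd(5, 5) = 5  ✓
C12: x8 = 16, and 16 ≠ 13  ✓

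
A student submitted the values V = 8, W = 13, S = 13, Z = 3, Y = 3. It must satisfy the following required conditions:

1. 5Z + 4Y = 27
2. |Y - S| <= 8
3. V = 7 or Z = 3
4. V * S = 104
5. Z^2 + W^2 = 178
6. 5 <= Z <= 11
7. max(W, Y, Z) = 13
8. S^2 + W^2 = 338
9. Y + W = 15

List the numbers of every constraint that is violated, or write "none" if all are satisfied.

1. 5Z + 4Y = 5(3) + 4(3) = 27 — holds.
2. |3 - 13| = 10; 10 > 8, exceeds bound 8 — fails.
3. V = 8 ≠ 7, but Z = 3 = 3 (second disjunct) — holds.
4. V * S = 8 * 13 = 104 — holds.
5. Z^2 + W^2 = 3^2 + 13^2 = 9 + 169 = 178 — holds.
6. Z = 3 is outside [5, 11] — fails.
7. max(13, 3, 3) = 13 — holds.
8. S^2 + W^2 = 13^2 + 13^2 = 169 + 169 = 338 — holds.
9. Y + W = 3 + 13 = 16, not 15 — fails.

The assignment fails constraints 2, 6, and 9.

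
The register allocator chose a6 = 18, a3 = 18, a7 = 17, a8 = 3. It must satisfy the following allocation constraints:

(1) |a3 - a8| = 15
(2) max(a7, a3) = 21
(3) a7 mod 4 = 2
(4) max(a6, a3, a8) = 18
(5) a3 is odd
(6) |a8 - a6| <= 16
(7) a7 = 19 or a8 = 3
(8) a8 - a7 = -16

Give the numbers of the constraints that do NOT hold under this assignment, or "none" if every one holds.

(1) |18 - 3| = 15 — satisfied.
(2) max(17, 18) = 18, not 21 — violated.
(3) 17 mod 4 = 1, not 2 — violated.
(4) max(18, 18, 3) = 18 — satisfied.
(5) a3 = 18 is even — violated.
(6) |3 - 18| = 15; 15 ≤ 16 — satisfied.
(7) a7 = 17 ≠ 19, but a8 = 3 = 3 (second disjunct) — satisfied.
(8) a8 - a7 = 3 - 17 = -14, not -16 — violated.

Constraints 2, 3, 5, 8 do not hold.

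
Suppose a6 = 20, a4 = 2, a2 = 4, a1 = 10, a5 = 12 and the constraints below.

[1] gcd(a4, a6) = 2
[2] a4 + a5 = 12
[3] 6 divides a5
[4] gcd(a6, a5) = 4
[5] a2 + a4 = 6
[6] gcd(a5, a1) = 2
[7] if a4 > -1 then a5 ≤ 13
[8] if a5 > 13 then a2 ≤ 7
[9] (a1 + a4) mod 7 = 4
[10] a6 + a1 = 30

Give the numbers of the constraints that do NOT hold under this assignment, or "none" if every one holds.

[1] gcd(2, 20) = 2 — holds.
[2] a4 + a5 = 2 + 12 = 14, not 12 — does not hold.
[3] 12 / 6 = 2, so 6 divides 12 — holds.
[4] gcd(20, 12) = 4 — holds.
[5] a2 + a4 = 4 + 2 = 6 — holds.
[6] gcd(12, 10) = 2 — holds.
[7] a4 = 2 > -1, so we need a5 ≤ 13; a5 = 12 ≤ 13 — holds.
[8] a5 = 12, not > 13; antecedent false, conditional vacuously true — holds.
[9] a1 + a4 = 12; 12 mod 7 = 5, not 4 — does not hold.
[10] a6 + a1 = 20 + 10 = 30 — holds.

Constraints 2 and 9 are violated.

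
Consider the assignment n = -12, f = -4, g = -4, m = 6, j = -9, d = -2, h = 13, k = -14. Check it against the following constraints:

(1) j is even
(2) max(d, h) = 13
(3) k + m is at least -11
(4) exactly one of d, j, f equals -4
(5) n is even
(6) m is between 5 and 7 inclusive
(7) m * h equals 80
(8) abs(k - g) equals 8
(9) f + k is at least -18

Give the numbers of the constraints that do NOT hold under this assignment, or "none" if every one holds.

(1) j = -9 is odd — violated.
(2) max(-2, 13) = 13 — OK.
(3) k + m = -14 + 6 = -8; -8 ≥ -11 — OK.
(4) d=-2, j=-9, f=-4; 1 of them equals -4 — OK.
(5) n = -12 is even — OK.
(6) m = 6 lies in [5, 7] — OK.
(7) m * h = 6 * 13 = 78, not 80 — violated.
(8) abs(-14 - (-4)) = 10, not 8 — violated.
(9) f + k = -4 + (-14) = -18; -18 ≥ -18 — OK.

Violated: 1, 7, and 8.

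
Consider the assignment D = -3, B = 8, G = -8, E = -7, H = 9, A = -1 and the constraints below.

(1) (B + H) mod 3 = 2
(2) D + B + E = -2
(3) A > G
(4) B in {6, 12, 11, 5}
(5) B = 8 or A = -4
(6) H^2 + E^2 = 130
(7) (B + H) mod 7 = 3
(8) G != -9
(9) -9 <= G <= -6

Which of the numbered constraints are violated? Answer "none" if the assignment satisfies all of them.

The assignment fails constraint 4.

(1) B + H = 17; 17 mod 3 = 2  ✓
(2) D + B + E = -3 + 8 + (-7) = -2  ✓
(3) A = -1, G = -8; -1 > -8  ✓
(4) B = 8 is not in {6, 12, 11, 5}  ✗
(5) B = 8 = 8 (first disjunct)  ✓
(6) H^2 + E^2 = 9^2 + (-7)^2 = 81 + 49 = 130  ✓
(7) B + H = 17; 17 mod 7 = 3  ✓
(8) G = -8, and -8 ≠ -9  ✓
(9) G = -8 lies in [-9, -6]  ✓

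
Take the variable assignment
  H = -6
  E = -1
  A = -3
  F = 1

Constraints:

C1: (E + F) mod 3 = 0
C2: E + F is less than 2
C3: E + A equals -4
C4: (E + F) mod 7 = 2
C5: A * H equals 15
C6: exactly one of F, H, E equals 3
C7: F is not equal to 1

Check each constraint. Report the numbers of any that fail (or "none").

C1: E + F = 0; 0 mod 3 = 0 — holds.
C2: E + F = -1 + 1 = 0; 0 < 2 — holds.
C3: E + A = -1 + (-3) = -4 — holds.
C4: E + F = 0; 0 mod 7 = 0, not 2 — does not hold.
C5: A * H = -3 * (-6) = 18, not 15 — does not hold.
C6: F=1, H=-6, E=-1; 0 of them equal 3, not exactly one — does not hold.
C7: F = 1, but 1 is required to differ — does not hold.

Violated: 4, 5, 6, and 7.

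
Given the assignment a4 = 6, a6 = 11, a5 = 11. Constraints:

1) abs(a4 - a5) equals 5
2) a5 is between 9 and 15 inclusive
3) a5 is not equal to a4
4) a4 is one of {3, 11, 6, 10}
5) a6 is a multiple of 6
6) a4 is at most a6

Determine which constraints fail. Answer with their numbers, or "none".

1) abs(6 - 11) = 5  OK
2) a5 = 11 lies in [9, 15]  OK
3) a5 = 11, a4 = 6; distinct  OK
4) a4 = 6 is in {3, 11, 6, 10}  OK
5) 11 = 6*1 + 5, so 6 does not divide 11  FAIL
6) a4 = 6, a6 = 11; 6 ≤ 11  OK

No — constraint 5 is not satisfied.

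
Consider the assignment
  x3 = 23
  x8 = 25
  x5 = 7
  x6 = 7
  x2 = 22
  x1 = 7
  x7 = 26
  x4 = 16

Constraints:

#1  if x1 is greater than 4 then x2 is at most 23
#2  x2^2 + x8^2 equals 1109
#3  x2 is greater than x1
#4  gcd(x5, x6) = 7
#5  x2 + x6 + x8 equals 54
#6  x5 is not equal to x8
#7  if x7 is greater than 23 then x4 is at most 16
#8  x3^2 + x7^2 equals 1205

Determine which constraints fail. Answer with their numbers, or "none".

All constraints are satisfied.

#1 x1 = 7 > 4, so we need x2 ≤ 23; x2 = 22 ≤ 23 — holds.
#2 x2^2 + x8^2 = 22^2 + 25^2 = 484 + 625 = 1109 — holds.
#3 x2 = 22, x1 = 7; 22 > 7 — holds.
#4 gcd(7, 7) = 7 — holds.
#5 x2 + x6 + x8 = 22 + 7 + 25 = 54 — holds.
#6 x5 = 7, x8 = 25; distinct — holds.
#7 x7 = 26 > 23, so we need x4 ≤ 16; x4 = 16 ≤ 16 — holds.
#8 x3^2 + x7^2 = 23^2 + 26^2 = 529 + 676 = 1205 — holds.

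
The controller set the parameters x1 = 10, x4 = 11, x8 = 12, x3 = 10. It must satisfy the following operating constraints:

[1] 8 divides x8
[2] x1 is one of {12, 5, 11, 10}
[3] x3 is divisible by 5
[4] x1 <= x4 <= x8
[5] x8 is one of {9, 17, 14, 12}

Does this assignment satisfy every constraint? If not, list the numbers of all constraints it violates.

The assignment fails constraint 1.

[1] 12 = 8*1 + 4, so 8 does not divide 12 — violated.
[2] x1 = 10 is in {12, 5, 11, 10} — satisfied.
[3] 10 / 5 = 2, so 5 divides 10 — satisfied.
[4] values 10 <= 11 <= 12 — satisfied.
[5] x8 = 12 is in {9, 17, 14, 12} — satisfied.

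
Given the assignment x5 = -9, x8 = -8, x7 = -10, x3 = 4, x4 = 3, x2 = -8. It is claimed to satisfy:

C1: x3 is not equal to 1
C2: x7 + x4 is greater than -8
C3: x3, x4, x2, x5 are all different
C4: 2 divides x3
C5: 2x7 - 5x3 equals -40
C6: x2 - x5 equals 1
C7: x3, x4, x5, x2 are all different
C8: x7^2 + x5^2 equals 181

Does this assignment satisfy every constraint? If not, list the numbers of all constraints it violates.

Yes — all constraints hold.

C1: x3 = 4, and 4 ≠ 1  OK
C2: x7 + x4 = -10 + 3 = -7; -7 > -8  OK
C3: values 4, 3, -8, -9 are pairwise distinct  OK
C4: 4 / 2 = 2, so 2 divides 4  OK
C5: 2x7 - 5x3 = 2(-10) - 5(4) = -40  OK
C6: x2 - x5 = -8 - (-9) = 1  OK
C7: values 4, 3, -9, -8 are pairwise distinct  OK
C8: x7^2 + x5^2 = (-10)^2 + (-9)^2 = 100 + 81 = 181  OK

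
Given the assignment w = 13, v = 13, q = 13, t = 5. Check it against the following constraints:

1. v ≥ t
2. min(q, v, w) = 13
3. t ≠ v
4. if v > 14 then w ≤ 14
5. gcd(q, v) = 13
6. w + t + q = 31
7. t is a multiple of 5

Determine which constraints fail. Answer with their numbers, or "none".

No violations.

1. v = 13, t = 5; 13 ≥ 5  OK
2. min(13, 13, 13) = 13  OK
3. t = 5, v = 13; distinct  OK
4. v = 13, not > 14; antecedent false, conditional vacuously true  OK
5. gcd(13, 13) = 13  OK
6. w + t + q = 13 + 5 + 13 = 31  OK
7. 5 / 5 = 1, so 5 divides 5  OK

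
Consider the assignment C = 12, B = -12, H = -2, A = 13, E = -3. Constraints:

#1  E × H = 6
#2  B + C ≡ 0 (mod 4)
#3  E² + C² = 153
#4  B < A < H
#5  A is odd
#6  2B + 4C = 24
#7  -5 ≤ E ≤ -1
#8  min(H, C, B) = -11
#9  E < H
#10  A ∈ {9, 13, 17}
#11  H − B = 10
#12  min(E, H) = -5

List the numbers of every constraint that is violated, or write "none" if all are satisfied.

#1 E × H = -3 × (-2) = 6  OK
#2 B + C = 0; 0 mod 4 = 0  OK
#3 E² + C² = (-3)² + 12² = 9 + 144 = 153  OK
#4 values -12, 13, -2; A = 13 is not < H = -2  FAIL
#5 A = 13 is odd  OK
#6 2B + 4C = 2(-12) + 4(12) = 24  OK
#7 E = -3 lies in [-5, -1]  OK
#8 min(-2, 12, -12) = -12, not -11  FAIL
#9 E = -3, H = -2; -3 < -2  OK
#10 A = 13 is in {9, 13, 17}  OK
#11 H − B = -2 − (-12) = 10  OK
#12 min(-3, -2) = -3, not -5  FAIL

Violated: 4, 8, and 12.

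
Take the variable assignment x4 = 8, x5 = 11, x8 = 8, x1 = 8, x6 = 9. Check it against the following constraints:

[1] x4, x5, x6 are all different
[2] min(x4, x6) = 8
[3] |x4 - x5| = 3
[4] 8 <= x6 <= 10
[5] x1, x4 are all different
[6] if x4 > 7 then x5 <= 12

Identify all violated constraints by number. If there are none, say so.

[1] values 8, 11, 9 are pairwise distinct  OK
[2] min(8, 9) = 8  OK
[3] |8 - 11| = 3  OK
[4] x6 = 9 lies in [8, 10]  OK
[5] x1 = x4 = 8, not all different  FAIL
[6] x4 = 8 > 7, so we need x5 ≤ 12; x5 = 11 ≤ 12  OK

No — constraint 5 is not satisfied.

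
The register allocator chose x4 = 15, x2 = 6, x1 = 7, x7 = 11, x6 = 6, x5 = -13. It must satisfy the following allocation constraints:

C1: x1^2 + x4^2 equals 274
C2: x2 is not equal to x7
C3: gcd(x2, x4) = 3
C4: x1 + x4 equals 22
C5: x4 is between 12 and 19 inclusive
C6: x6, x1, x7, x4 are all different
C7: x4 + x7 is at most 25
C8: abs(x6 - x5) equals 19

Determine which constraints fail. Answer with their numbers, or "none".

C1: x1^2 + x4^2 = 7^2 + 15^2 = 49 + 225 = 274 — holds.
C2: x2 = 6, x7 = 11; distinct — holds.
C3: gcd(6, 15) = 3 — holds.
C4: x1 + x4 = 7 + 15 = 22 — holds.
C5: x4 = 15 lies in [12, 19] — holds.
C6: values 6, 7, 11, 15 are pairwise distinct — holds.
C7: x4 + x7 = 15 + 11 = 26; 26 > 25, bound 25 not met — fails.
C8: abs(6 - (-13)) = 19 — holds.

No — constraint 7 is not satisfied.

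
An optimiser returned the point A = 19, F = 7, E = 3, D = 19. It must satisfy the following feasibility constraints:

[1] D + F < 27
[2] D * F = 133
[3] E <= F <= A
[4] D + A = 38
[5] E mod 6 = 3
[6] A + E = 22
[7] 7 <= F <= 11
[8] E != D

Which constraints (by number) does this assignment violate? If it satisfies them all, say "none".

[1] D + F = 19 + 7 = 26; 26 < 27 — OK.
[2] D * F = 19 * 7 = 133 — OK.
[3] values 3 <= 7 <= 19 — OK.
[4] D + A = 19 + 19 = 38 — OK.
[5] 3 mod 6 = 3 — OK.
[6] A + E = 19 + 3 = 22 — OK.
[7] F = 7 lies in [7, 11] — OK.
[8] E = 3, D = 19; distinct — OK.

All constraints are satisfied.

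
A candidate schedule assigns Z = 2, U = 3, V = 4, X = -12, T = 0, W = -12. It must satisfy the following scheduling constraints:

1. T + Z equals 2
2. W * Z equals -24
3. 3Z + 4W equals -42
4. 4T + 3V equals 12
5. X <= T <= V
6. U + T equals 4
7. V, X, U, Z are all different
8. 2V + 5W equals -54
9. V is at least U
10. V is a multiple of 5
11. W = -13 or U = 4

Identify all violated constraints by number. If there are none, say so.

Violated: 6, 8, 10, and 11.

1. T + Z = 0 + 2 = 2  ✔
2. W * Z = -12 * 2 = -24  ✔
3. 3Z + 4W = 3(2) + 4(-12) = -42  ✔
4. 4T + 3V = 4(0) + 3(4) = 12  ✔
5. values -12 <= 0 <= 4  ✔
6. U + T = 3 + 0 = 3, not 4  ✘
7. values 4, -12, 3, 2 are pairwise distinct  ✔
8. 2V + 5W = 2(4) + 5(-12) = -52, not -54  ✘
9. V = 4, U = 3; 4 ≥ 3  ✔
10. 4 = 5*0 + 4, so 5 does not divide 4  ✘
11. W = -12 ≠ -13 and U = 3 ≠ 4; both disjuncts false  ✘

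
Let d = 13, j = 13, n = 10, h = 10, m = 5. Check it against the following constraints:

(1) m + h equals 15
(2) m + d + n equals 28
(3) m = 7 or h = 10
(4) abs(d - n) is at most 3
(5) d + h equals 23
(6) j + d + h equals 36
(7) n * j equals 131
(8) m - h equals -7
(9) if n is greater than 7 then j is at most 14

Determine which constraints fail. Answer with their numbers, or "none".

(1) m + h = 5 + 10 = 15  ✓
(2) m + d + n = 5 + 13 + 10 = 28  ✓
(3) m = 5 ≠ 7, but h = 10 = 10 (second disjunct)  ✓
(4) abs(13 - 10) = 3; 3 ≤ 3  ✓
(5) d + h = 13 + 10 = 23  ✓
(6) j + d + h = 13 + 13 + 10 = 36  ✓
(7) n * j = 10 * 13 = 130, not 131  ✗
(8) m - h = 5 - 10 = -5, not -7  ✗
(9) n = 10 > 7, so we need j ≤ 14; j = 13 ≤ 14  ✓

Constraints 7, 8 are violated.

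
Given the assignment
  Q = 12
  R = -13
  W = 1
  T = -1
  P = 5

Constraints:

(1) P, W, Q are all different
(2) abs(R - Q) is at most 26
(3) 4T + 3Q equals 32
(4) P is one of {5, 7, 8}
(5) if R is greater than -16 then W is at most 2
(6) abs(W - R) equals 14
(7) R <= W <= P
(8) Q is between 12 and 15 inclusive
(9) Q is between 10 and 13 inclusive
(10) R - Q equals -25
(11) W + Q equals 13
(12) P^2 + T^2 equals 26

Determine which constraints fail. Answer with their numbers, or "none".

(1) values 5, 1, 12 are pairwise distinct  true
(2) abs(-13 - 12) = 25; 25 ≤ 26  true
(3) 4T + 3Q = 4(-1) + 3(12) = 32  true
(4) P = 5 is in {5, 7, 8}  true
(5) R = -13 > -16, so we need W ≤ 2; W = 1 ≤ 2  true
(6) abs(1 - (-13)) = 14  true
(7) values -13 <= 1 <= 5  true
(8) Q = 12 lies in [12, 15]  true
(9) Q = 12 lies in [10, 13]  true
(10) R - Q = -13 - 12 = -25  true
(11) W + Q = 1 + 12 = 13  true
(12) P^2 + T^2 = 5^2 + (-1)^2 = 25 + 1 = 26  true

No violations.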